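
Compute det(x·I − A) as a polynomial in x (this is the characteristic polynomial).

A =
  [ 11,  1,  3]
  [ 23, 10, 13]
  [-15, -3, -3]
x^3 - 18*x^2 + 108*x - 216

Expanding det(x·I − A) (e.g. by cofactor expansion or by noting that A is similar to its Jordan form J, which has the same characteristic polynomial as A) gives
  χ_A(x) = x^3 - 18*x^2 + 108*x - 216
which factors as (x - 6)^3. The eigenvalues (with algebraic multiplicities) are λ = 6 with multiplicity 3.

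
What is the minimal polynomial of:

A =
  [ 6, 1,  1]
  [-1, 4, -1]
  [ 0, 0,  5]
x^2 - 10*x + 25

The characteristic polynomial is χ_A(x) = (x - 5)^3, so the eigenvalues are known. The minimal polynomial is
  m_A(x) = Π_λ (x − λ)^{k_λ}
where k_λ is the size of the *largest* Jordan block for λ (equivalently, the smallest k with (A − λI)^k v = 0 for every generalised eigenvector v of λ).

  λ = 5: largest Jordan block has size 2, contributing (x − 5)^2

So m_A(x) = (x - 5)^2 = x^2 - 10*x + 25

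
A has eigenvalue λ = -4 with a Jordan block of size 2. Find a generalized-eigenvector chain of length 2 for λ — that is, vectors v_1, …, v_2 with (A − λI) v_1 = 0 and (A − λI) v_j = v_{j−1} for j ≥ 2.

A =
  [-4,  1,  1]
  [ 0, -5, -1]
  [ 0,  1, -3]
A Jordan chain for λ = -4 of length 2:
v_1 = (1, -1, 1)ᵀ
v_2 = (0, 1, 0)ᵀ

Let N = A − (-4)·I. We want v_2 with N^2 v_2 = 0 but N^1 v_2 ≠ 0; then v_{j-1} := N · v_j for j = 2, …, 2.

Pick v_2 = (0, 1, 0)ᵀ.
Then v_1 = N · v_2 = (1, -1, 1)ᵀ.

Sanity check: (A − (-4)·I) v_1 = (0, 0, 0)ᵀ = 0. ✓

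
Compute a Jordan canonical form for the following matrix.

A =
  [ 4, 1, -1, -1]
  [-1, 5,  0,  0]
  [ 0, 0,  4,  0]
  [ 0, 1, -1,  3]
J_3(4) ⊕ J_1(4)

The characteristic polynomial is
  det(x·I − A) = x^4 - 16*x^3 + 96*x^2 - 256*x + 256 = (x - 4)^4

Eigenvalues and multiplicities (the geometric multiplicity of λ is n − rank(A − λI), which equals the number of Jordan blocks for λ):
  λ = 4: algebraic multiplicity = 4, geometric multiplicity = 2

Determining the block sizes for each eigenvalue:
  λ = 4: with am = 4 and gm = 2, the partition is not yet determined (e.g. several partitions of 4 into 2 parts exist). Let N = A − (4)·I. Computing rank(N^1) = 2, rank(N^2) = 1, rank(N^3) = 0; the number of blocks of size ≥ j is rank(N^{j−1}) − rank(N^j), giving [2, 1, 1]. So we have 1 block(s) of size 3, 1 block(s) of size 1 → block sizes [3, 1]

Assembling the blocks gives a Jordan form
J =
  [4, 1, 0, 0]
  [0, 4, 1, 0]
  [0, 0, 4, 0]
  [0, 0, 0, 4]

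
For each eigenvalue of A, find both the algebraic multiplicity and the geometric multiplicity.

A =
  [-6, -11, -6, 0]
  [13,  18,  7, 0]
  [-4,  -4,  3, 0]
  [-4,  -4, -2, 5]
λ = 5: alg = 4, geom = 2

Step 1 — factor the characteristic polynomial to read off the algebraic multiplicities:
  χ_A(x) = (x - 5)^4

Step 2 — compute geometric multiplicities via the rank-nullity identity g(λ) = n − rank(A − λI):
  rank(A − (5)·I) = 2, so dim ker(A − (5)·I) = n − 2 = 2

Summary:
  λ = 5: algebraic multiplicity = 4, geometric multiplicity = 2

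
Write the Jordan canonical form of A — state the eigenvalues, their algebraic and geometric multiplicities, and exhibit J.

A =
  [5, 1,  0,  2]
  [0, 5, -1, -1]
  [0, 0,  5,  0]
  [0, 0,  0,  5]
J_3(5) ⊕ J_1(5)

The characteristic polynomial is
  det(x·I − A) = x^4 - 20*x^3 + 150*x^2 - 500*x + 625 = (x - 5)^4

Eigenvalues and multiplicities (the geometric multiplicity of λ is n − rank(A − λI), which equals the number of Jordan blocks for λ):
  λ = 5: algebraic multiplicity = 4, geometric multiplicity = 2

Determining the block sizes for each eigenvalue:
  λ = 5: with am = 4 and gm = 2, the partition is not yet determined (e.g. several partitions of 4 into 2 parts exist). Let N = A − (5)·I. Computing rank(N^1) = 2, rank(N^2) = 1, rank(N^3) = 0; the number of blocks of size ≥ j is rank(N^{j−1}) − rank(N^j), giving [2, 1, 1]. So we have 1 block(s) of size 3, 1 block(s) of size 1 → block sizes [3, 1]

Assembling the blocks gives a Jordan form
J =
  [5, 1, 0, 0]
  [0, 5, 1, 0]
  [0, 0, 5, 0]
  [0, 0, 0, 5]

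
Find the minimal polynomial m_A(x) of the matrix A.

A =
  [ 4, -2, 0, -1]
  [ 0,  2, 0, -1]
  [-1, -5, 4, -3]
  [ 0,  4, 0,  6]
x^2 - 8*x + 16

The characteristic polynomial is χ_A(x) = (x - 4)^4, so the eigenvalues are known. The minimal polynomial is
  m_A(x) = Π_λ (x − λ)^{k_λ}
where k_λ is the size of the *largest* Jordan block for λ (equivalently, the smallest k with (A − λI)^k v = 0 for every generalised eigenvector v of λ).

  λ = 4: largest Jordan block has size 2, contributing (x − 4)^2

So m_A(x) = (x - 4)^2 = x^2 - 8*x + 16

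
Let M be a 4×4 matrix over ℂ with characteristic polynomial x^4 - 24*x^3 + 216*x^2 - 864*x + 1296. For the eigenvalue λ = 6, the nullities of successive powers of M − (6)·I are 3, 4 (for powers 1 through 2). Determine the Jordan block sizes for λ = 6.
Block sizes for λ = 6: [2, 1, 1]

From the dimensions of kernels of powers, the number of Jordan blocks of size at least j is d_j − d_{j−1} where d_j = dim ker(N^j) (with d_0 = 0). Computing the differences gives [3, 1].
The number of blocks of size exactly k is (#blocks of size ≥ k) − (#blocks of size ≥ k + 1), so the partition is: 2 block(s) of size 1, 1 block(s) of size 2.
In nonincreasing order the block sizes are [2, 1, 1].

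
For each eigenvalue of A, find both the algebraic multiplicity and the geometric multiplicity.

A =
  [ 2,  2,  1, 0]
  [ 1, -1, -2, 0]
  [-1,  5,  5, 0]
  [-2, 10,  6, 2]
λ = 2: alg = 4, geom = 2

Step 1 — factor the characteristic polynomial to read off the algebraic multiplicities:
  χ_A(x) = (x - 2)^4

Step 2 — compute geometric multiplicities via the rank-nullity identity g(λ) = n − rank(A − λI):
  rank(A − (2)·I) = 2, so dim ker(A − (2)·I) = n − 2 = 2

Summary:
  λ = 2: algebraic multiplicity = 4, geometric multiplicity = 2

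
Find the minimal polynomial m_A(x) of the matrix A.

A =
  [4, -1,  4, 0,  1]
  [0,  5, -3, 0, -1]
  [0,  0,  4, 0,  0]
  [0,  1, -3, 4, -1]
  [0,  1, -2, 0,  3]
x^3 - 12*x^2 + 48*x - 64

The characteristic polynomial is χ_A(x) = (x - 4)^5, so the eigenvalues are known. The minimal polynomial is
  m_A(x) = Π_λ (x − λ)^{k_λ}
where k_λ is the size of the *largest* Jordan block for λ (equivalently, the smallest k with (A − λI)^k v = 0 for every generalised eigenvector v of λ).

  λ = 4: largest Jordan block has size 3, contributing (x − 4)^3

So m_A(x) = (x - 4)^3 = x^3 - 12*x^2 + 48*x - 64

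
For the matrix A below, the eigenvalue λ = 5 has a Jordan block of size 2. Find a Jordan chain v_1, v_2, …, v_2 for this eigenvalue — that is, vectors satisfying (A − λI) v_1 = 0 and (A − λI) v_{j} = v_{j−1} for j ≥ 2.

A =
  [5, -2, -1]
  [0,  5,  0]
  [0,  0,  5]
A Jordan chain for λ = 5 of length 2:
v_1 = (-2, 0, 0)ᵀ
v_2 = (0, 1, 0)ᵀ

Let N = A − (5)·I. We want v_2 with N^2 v_2 = 0 but N^1 v_2 ≠ 0; then v_{j-1} := N · v_j for j = 2, …, 2.

Pick v_2 = (0, 1, 0)ᵀ.
Then v_1 = N · v_2 = (-2, 0, 0)ᵀ.

Sanity check: (A − (5)·I) v_1 = (0, 0, 0)ᵀ = 0. ✓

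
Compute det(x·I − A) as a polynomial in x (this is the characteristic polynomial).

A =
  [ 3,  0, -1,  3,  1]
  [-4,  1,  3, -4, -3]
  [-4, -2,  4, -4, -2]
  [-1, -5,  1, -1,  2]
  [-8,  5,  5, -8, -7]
x^5

Expanding det(x·I − A) (e.g. by cofactor expansion or by noting that A is similar to its Jordan form J, which has the same characteristic polynomial as A) gives
  χ_A(x) = x^5
which factors as x^5. The eigenvalues (with algebraic multiplicities) are λ = 0 with multiplicity 5.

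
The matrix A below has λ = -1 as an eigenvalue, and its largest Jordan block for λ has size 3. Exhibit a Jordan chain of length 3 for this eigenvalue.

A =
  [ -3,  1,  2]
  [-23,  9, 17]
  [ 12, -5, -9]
A Jordan chain for λ = -1 of length 3:
v_1 = (5, 20, -5)ᵀ
v_2 = (-2, -23, 12)ᵀ
v_3 = (1, 0, 0)ᵀ

Let N = A − (-1)·I. We want v_3 with N^3 v_3 = 0 but N^2 v_3 ≠ 0; then v_{j-1} := N · v_j for j = 3, …, 2.

Pick v_3 = (1, 0, 0)ᵀ.
Then v_2 = N · v_3 = (-2, -23, 12)ᵀ.
Then v_1 = N · v_2 = (5, 20, -5)ᵀ.

Sanity check: (A − (-1)·I) v_1 = (0, 0, 0)ᵀ = 0. ✓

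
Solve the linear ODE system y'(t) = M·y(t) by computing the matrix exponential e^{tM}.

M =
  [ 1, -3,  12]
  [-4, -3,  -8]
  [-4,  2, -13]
e^{tM} =
  [6*t*exp(-5*t) + exp(-5*t), -3*t*exp(-5*t), 12*t*exp(-5*t)]
  [-4*t*exp(-5*t), 2*t*exp(-5*t) + exp(-5*t), -8*t*exp(-5*t)]
  [-4*t*exp(-5*t), 2*t*exp(-5*t), -8*t*exp(-5*t) + exp(-5*t)]

Strategy: write M = P · J · P⁻¹ where J is a Jordan canonical form, so e^{tM} = P · e^{tJ} · P⁻¹, and e^{tJ} can be computed block-by-block.

M has Jordan form
J =
  [-5,  1,  0]
  [ 0, -5,  0]
  [ 0,  0, -5]
(up to reordering of blocks).

Per-block formulas:
  For a 1×1 block at λ = -5: exp(t · [-5]) = [e^(-5t)].
  For a 2×2 Jordan block J_2(-5): exp(t · J_2(-5)) = e^(-5t)·(I + t·N), where N is the 2×2 nilpotent shift.

After assembling e^{tJ} and conjugating by P, we get:

e^{tM} =
  [6*t*exp(-5*t) + exp(-5*t), -3*t*exp(-5*t), 12*t*exp(-5*t)]
  [-4*t*exp(-5*t), 2*t*exp(-5*t) + exp(-5*t), -8*t*exp(-5*t)]
  [-4*t*exp(-5*t), 2*t*exp(-5*t), -8*t*exp(-5*t) + exp(-5*t)]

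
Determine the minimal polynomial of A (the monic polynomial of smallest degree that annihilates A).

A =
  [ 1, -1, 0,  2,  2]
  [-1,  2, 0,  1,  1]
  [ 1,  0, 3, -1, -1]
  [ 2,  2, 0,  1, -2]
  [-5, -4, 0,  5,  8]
x^3 - 9*x^2 + 27*x - 27

The characteristic polynomial is χ_A(x) = (x - 3)^5, so the eigenvalues are known. The minimal polynomial is
  m_A(x) = Π_λ (x − λ)^{k_λ}
where k_λ is the size of the *largest* Jordan block for λ (equivalently, the smallest k with (A − λI)^k v = 0 for every generalised eigenvector v of λ).

  λ = 3: largest Jordan block has size 3, contributing (x − 3)^3

So m_A(x) = (x - 3)^3 = x^3 - 9*x^2 + 27*x - 27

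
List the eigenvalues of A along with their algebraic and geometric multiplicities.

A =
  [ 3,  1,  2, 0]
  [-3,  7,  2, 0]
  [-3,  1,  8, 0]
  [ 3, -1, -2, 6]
λ = 6: alg = 4, geom = 3

Step 1 — factor the characteristic polynomial to read off the algebraic multiplicities:
  χ_A(x) = (x - 6)^4

Step 2 — compute geometric multiplicities via the rank-nullity identity g(λ) = n − rank(A − λI):
  rank(A − (6)·I) = 1, so dim ker(A − (6)·I) = n − 1 = 3

Summary:
  λ = 6: algebraic multiplicity = 4, geometric multiplicity = 3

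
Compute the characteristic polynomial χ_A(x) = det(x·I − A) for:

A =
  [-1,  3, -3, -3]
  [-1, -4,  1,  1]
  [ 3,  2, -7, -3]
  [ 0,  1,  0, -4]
x^4 + 16*x^3 + 96*x^2 + 256*x + 256

Expanding det(x·I − A) (e.g. by cofactor expansion or by noting that A is similar to its Jordan form J, which has the same characteristic polynomial as A) gives
  χ_A(x) = x^4 + 16*x^3 + 96*x^2 + 256*x + 256
which factors as (x + 4)^4. The eigenvalues (with algebraic multiplicities) are λ = -4 with multiplicity 4.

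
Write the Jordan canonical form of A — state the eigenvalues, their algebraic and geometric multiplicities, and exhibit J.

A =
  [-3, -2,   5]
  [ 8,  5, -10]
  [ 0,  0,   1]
J_2(1) ⊕ J_1(1)

The characteristic polynomial is
  det(x·I − A) = x^3 - 3*x^2 + 3*x - 1 = (x - 1)^3

Eigenvalues and multiplicities (the geometric multiplicity of λ is n − rank(A − λI), which equals the number of Jordan blocks for λ):
  λ = 1: algebraic multiplicity = 3, geometric multiplicity = 2

Determining the block sizes for each eigenvalue:
  λ = 1: 2 blocks summing to 3 forces exactly one block of size 2 and the rest size 1 → block sizes [2, 1]

Assembling the blocks gives a Jordan form
J =
  [1, 1, 0]
  [0, 1, 0]
  [0, 0, 1]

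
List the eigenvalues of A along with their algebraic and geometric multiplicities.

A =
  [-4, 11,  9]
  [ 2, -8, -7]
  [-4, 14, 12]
λ = 0: alg = 3, geom = 1

Step 1 — factor the characteristic polynomial to read off the algebraic multiplicities:
  χ_A(x) = x^3

Step 2 — compute geometric multiplicities via the rank-nullity identity g(λ) = n − rank(A − λI):
  rank(A − (0)·I) = 2, so dim ker(A − (0)·I) = n − 2 = 1

Summary:
  λ = 0: algebraic multiplicity = 3, geometric multiplicity = 1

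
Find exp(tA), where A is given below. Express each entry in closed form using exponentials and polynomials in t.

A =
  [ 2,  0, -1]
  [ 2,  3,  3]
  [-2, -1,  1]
e^{tA} =
  [t^2*exp(2*t) + exp(2*t), t^2*exp(2*t)/2, t^2*exp(2*t)/2 - t*exp(2*t)]
  [-2*t^2*exp(2*t) + 2*t*exp(2*t), -t^2*exp(2*t) + t*exp(2*t) + exp(2*t), -t^2*exp(2*t) + 3*t*exp(2*t)]
  [-2*t*exp(2*t), -t*exp(2*t), -t*exp(2*t) + exp(2*t)]

Strategy: write A = P · J · P⁻¹ where J is a Jordan canonical form, so e^{tA} = P · e^{tJ} · P⁻¹, and e^{tJ} can be computed block-by-block.

A has Jordan form
J =
  [2, 1, 0]
  [0, 2, 1]
  [0, 0, 2]
(up to reordering of blocks).

Per-block formulas:
  For a 3×3 Jordan block J_3(2): exp(t · J_3(2)) = e^(2t)·(I + t·N + (t^2/2)·N^2), where N is the 3×3 nilpotent shift.

After assembling e^{tJ} and conjugating by P, we get:

e^{tA} =
  [t^2*exp(2*t) + exp(2*t), t^2*exp(2*t)/2, t^2*exp(2*t)/2 - t*exp(2*t)]
  [-2*t^2*exp(2*t) + 2*t*exp(2*t), -t^2*exp(2*t) + t*exp(2*t) + exp(2*t), -t^2*exp(2*t) + 3*t*exp(2*t)]
  [-2*t*exp(2*t), -t*exp(2*t), -t*exp(2*t) + exp(2*t)]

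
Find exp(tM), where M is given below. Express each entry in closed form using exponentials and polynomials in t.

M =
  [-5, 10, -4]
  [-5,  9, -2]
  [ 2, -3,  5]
e^{tM} =
  [3*t^2*exp(3*t) - 8*t*exp(3*t) + exp(3*t), -4*t^2*exp(3*t) + 10*t*exp(3*t), 2*t^2*exp(3*t) - 4*t*exp(3*t)]
  [3*t^2*exp(3*t) - 5*t*exp(3*t), -4*t^2*exp(3*t) + 6*t*exp(3*t) + exp(3*t), 2*t^2*exp(3*t) - 2*t*exp(3*t)]
  [3*t^2*exp(3*t)/2 + 2*t*exp(3*t), -2*t^2*exp(3*t) - 3*t*exp(3*t), t^2*exp(3*t) + 2*t*exp(3*t) + exp(3*t)]

Strategy: write M = P · J · P⁻¹ where J is a Jordan canonical form, so e^{tM} = P · e^{tJ} · P⁻¹, and e^{tJ} can be computed block-by-block.

M has Jordan form
J =
  [3, 1, 0]
  [0, 3, 1]
  [0, 0, 3]
(up to reordering of blocks).

Per-block formulas:
  For a 3×3 Jordan block J_3(3): exp(t · J_3(3)) = e^(3t)·(I + t·N + (t^2/2)·N^2), where N is the 3×3 nilpotent shift.

After assembling e^{tJ} and conjugating by P, we get:

e^{tM} =
  [3*t^2*exp(3*t) - 8*t*exp(3*t) + exp(3*t), -4*t^2*exp(3*t) + 10*t*exp(3*t), 2*t^2*exp(3*t) - 4*t*exp(3*t)]
  [3*t^2*exp(3*t) - 5*t*exp(3*t), -4*t^2*exp(3*t) + 6*t*exp(3*t) + exp(3*t), 2*t^2*exp(3*t) - 2*t*exp(3*t)]
  [3*t^2*exp(3*t)/2 + 2*t*exp(3*t), -2*t^2*exp(3*t) - 3*t*exp(3*t), t^2*exp(3*t) + 2*t*exp(3*t) + exp(3*t)]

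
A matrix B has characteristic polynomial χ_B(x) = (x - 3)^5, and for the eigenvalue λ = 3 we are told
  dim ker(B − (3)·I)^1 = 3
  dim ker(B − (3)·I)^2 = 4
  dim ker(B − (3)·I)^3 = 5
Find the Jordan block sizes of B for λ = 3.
Block sizes for λ = 3: [3, 1, 1]

From the dimensions of kernels of powers, the number of Jordan blocks of size at least j is d_j − d_{j−1} where d_j = dim ker(N^j) (with d_0 = 0). Computing the differences gives [3, 1, 1].
The number of blocks of size exactly k is (#blocks of size ≥ k) − (#blocks of size ≥ k + 1), so the partition is: 2 block(s) of size 1, 1 block(s) of size 3.
In nonincreasing order the block sizes are [3, 1, 1].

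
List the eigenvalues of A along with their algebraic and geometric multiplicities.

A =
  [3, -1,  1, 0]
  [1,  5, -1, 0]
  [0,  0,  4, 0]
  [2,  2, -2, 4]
λ = 4: alg = 4, geom = 3

Step 1 — factor the characteristic polynomial to read off the algebraic multiplicities:
  χ_A(x) = (x - 4)^4

Step 2 — compute geometric multiplicities via the rank-nullity identity g(λ) = n − rank(A − λI):
  rank(A − (4)·I) = 1, so dim ker(A − (4)·I) = n − 1 = 3

Summary:
  λ = 4: algebraic multiplicity = 4, geometric multiplicity = 3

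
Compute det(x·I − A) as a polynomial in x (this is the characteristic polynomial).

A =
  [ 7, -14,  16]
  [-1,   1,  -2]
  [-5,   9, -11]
x^3 + 3*x^2 + 3*x + 1

Expanding det(x·I − A) (e.g. by cofactor expansion or by noting that A is similar to its Jordan form J, which has the same characteristic polynomial as A) gives
  χ_A(x) = x^3 + 3*x^2 + 3*x + 1
which factors as (x + 1)^3. The eigenvalues (with algebraic multiplicities) are λ = -1 with multiplicity 3.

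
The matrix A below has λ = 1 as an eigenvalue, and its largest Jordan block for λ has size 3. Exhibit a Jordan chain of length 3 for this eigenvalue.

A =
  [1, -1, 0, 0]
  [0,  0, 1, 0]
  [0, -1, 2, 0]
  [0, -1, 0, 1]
A Jordan chain for λ = 1 of length 3:
v_1 = (1, 0, 0, 1)ᵀ
v_2 = (-1, -1, -1, -1)ᵀ
v_3 = (0, 1, 0, 0)ᵀ

Let N = A − (1)·I. We want v_3 with N^3 v_3 = 0 but N^2 v_3 ≠ 0; then v_{j-1} := N · v_j for j = 3, …, 2.

Pick v_3 = (0, 1, 0, 0)ᵀ.
Then v_2 = N · v_3 = (-1, -1, -1, -1)ᵀ.
Then v_1 = N · v_2 = (1, 0, 0, 1)ᵀ.

Sanity check: (A − (1)·I) v_1 = (0, 0, 0, 0)ᵀ = 0. ✓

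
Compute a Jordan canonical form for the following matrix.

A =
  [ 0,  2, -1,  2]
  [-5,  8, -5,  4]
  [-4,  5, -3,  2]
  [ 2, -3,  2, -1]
J_3(1) ⊕ J_1(1)

The characteristic polynomial is
  det(x·I − A) = x^4 - 4*x^3 + 6*x^2 - 4*x + 1 = (x - 1)^4

Eigenvalues and multiplicities (the geometric multiplicity of λ is n − rank(A − λI), which equals the number of Jordan blocks for λ):
  λ = 1: algebraic multiplicity = 4, geometric multiplicity = 2

Determining the block sizes for each eigenvalue:
  λ = 1: with am = 4 and gm = 2, the partition is not yet determined (e.g. several partitions of 4 into 2 parts exist). Let N = A − (1)·I. Computing rank(N^1) = 2, rank(N^2) = 1, rank(N^3) = 0; the number of blocks of size ≥ j is rank(N^{j−1}) − rank(N^j), giving [2, 1, 1]. So we have 1 block(s) of size 3, 1 block(s) of size 1 → block sizes [3, 1]

Assembling the blocks gives a Jordan form
J =
  [1, 1, 0, 0]
  [0, 1, 1, 0]
  [0, 0, 1, 0]
  [0, 0, 0, 1]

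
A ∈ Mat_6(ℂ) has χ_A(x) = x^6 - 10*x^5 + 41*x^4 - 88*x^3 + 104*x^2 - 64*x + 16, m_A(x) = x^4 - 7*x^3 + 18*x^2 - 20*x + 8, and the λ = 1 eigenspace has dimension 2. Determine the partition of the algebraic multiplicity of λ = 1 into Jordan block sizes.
Block sizes for λ = 1: [1, 1]

Step 1 — from the characteristic polynomial, algebraic multiplicity of λ = 1 is 2. From dim ker(A − (1)·I) = 2, there are exactly 2 Jordan blocks for λ = 1.
Step 2 — from the minimal polynomial, the factor (x − 1) tells us the largest block for λ = 1 has size 1.
Step 3 — with total size 2, 2 blocks, and largest block 1, the block sizes (in nonincreasing order) are [1, 1].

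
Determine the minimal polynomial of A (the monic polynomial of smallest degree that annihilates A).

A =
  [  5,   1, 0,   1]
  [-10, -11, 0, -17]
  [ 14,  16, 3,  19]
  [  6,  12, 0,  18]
x^3 - 12*x^2 + 45*x - 54

The characteristic polynomial is χ_A(x) = (x - 6)*(x - 3)^3, so the eigenvalues are known. The minimal polynomial is
  m_A(x) = Π_λ (x − λ)^{k_λ}
where k_λ is the size of the *largest* Jordan block for λ (equivalently, the smallest k with (A − λI)^k v = 0 for every generalised eigenvector v of λ).

  λ = 3: largest Jordan block has size 2, contributing (x − 3)^2
  λ = 6: largest Jordan block has size 1, contributing (x − 6)

So m_A(x) = (x - 6)*(x - 3)^2 = x^3 - 12*x^2 + 45*x - 54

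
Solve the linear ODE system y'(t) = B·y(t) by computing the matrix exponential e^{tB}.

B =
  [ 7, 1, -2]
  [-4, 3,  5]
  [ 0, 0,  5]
e^{tB} =
  [2*t*exp(5*t) + exp(5*t), t*exp(5*t), t^2*exp(5*t)/2 - 2*t*exp(5*t)]
  [-4*t*exp(5*t), -2*t*exp(5*t) + exp(5*t), -t^2*exp(5*t) + 5*t*exp(5*t)]
  [0, 0, exp(5*t)]

Strategy: write B = P · J · P⁻¹ where J is a Jordan canonical form, so e^{tB} = P · e^{tJ} · P⁻¹, and e^{tJ} can be computed block-by-block.

B has Jordan form
J =
  [5, 1, 0]
  [0, 5, 1]
  [0, 0, 5]
(up to reordering of blocks).

Per-block formulas:
  For a 3×3 Jordan block J_3(5): exp(t · J_3(5)) = e^(5t)·(I + t·N + (t^2/2)·N^2), where N is the 3×3 nilpotent shift.

After assembling e^{tJ} and conjugating by P, we get:

e^{tB} =
  [2*t*exp(5*t) + exp(5*t), t*exp(5*t), t^2*exp(5*t)/2 - 2*t*exp(5*t)]
  [-4*t*exp(5*t), -2*t*exp(5*t) + exp(5*t), -t^2*exp(5*t) + 5*t*exp(5*t)]
  [0, 0, exp(5*t)]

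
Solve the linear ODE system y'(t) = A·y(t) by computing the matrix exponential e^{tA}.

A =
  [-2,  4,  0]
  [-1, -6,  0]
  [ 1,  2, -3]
e^{tA} =
  [2*t*exp(-4*t) + exp(-4*t), 4*t*exp(-4*t), 0]
  [-t*exp(-4*t), -2*t*exp(-4*t) + exp(-4*t), 0]
  [exp(-3*t) - exp(-4*t), 2*exp(-3*t) - 2*exp(-4*t), exp(-3*t)]

Strategy: write A = P · J · P⁻¹ where J is a Jordan canonical form, so e^{tA} = P · e^{tJ} · P⁻¹, and e^{tJ} can be computed block-by-block.

A has Jordan form
J =
  [-4,  1,  0]
  [ 0, -4,  0]
  [ 0,  0, -3]
(up to reordering of blocks).

Per-block formulas:
  For a 1×1 block at λ = -3: exp(t · [-3]) = [e^(-3t)].
  For a 2×2 Jordan block J_2(-4): exp(t · J_2(-4)) = e^(-4t)·(I + t·N), where N is the 2×2 nilpotent shift.

After assembling e^{tJ} and conjugating by P, we get:

e^{tA} =
  [2*t*exp(-4*t) + exp(-4*t), 4*t*exp(-4*t), 0]
  [-t*exp(-4*t), -2*t*exp(-4*t) + exp(-4*t), 0]
  [exp(-3*t) - exp(-4*t), 2*exp(-3*t) - 2*exp(-4*t), exp(-3*t)]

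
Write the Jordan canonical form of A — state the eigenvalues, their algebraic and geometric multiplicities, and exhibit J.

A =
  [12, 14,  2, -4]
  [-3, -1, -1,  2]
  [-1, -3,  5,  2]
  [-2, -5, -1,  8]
J_2(6) ⊕ J_2(6)

The characteristic polynomial is
  det(x·I − A) = x^4 - 24*x^3 + 216*x^2 - 864*x + 1296 = (x - 6)^4

Eigenvalues and multiplicities (the geometric multiplicity of λ is n − rank(A − λI), which equals the number of Jordan blocks for λ):
  λ = 6: algebraic multiplicity = 4, geometric multiplicity = 2

Determining the block sizes for each eigenvalue:
  λ = 6: with am = 4 and gm = 2, the partition is not yet determined (e.g. several partitions of 4 into 2 parts exist). Let N = A − (6)·I. Computing rank(N^1) = 2, rank(N^2) = 0; the number of blocks of size ≥ j is rank(N^{j−1}) − rank(N^j), giving [2, 2]. So we have 2 block(s) of size 2 → block sizes [2, 2]

Assembling the blocks gives a Jordan form
J =
  [6, 1, 0, 0]
  [0, 6, 0, 0]
  [0, 0, 6, 1]
  [0, 0, 0, 6]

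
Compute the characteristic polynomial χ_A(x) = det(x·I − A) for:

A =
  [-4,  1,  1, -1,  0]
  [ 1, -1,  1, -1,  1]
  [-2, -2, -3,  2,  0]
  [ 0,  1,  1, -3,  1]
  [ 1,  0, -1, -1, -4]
x^5 + 15*x^4 + 90*x^3 + 270*x^2 + 405*x + 243

Expanding det(x·I − A) (e.g. by cofactor expansion or by noting that A is similar to its Jordan form J, which has the same characteristic polynomial as A) gives
  χ_A(x) = x^5 + 15*x^4 + 90*x^3 + 270*x^2 + 405*x + 243
which factors as (x + 3)^5. The eigenvalues (with algebraic multiplicities) are λ = -3 with multiplicity 5.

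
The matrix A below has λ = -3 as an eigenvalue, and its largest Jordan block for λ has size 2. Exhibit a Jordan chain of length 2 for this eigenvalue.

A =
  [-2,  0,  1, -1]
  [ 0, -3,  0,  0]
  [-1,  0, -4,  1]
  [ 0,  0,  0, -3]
A Jordan chain for λ = -3 of length 2:
v_1 = (1, 0, -1, 0)ᵀ
v_2 = (1, 0, 0, 0)ᵀ

Let N = A − (-3)·I. We want v_2 with N^2 v_2 = 0 but N^1 v_2 ≠ 0; then v_{j-1} := N · v_j for j = 2, …, 2.

Pick v_2 = (1, 0, 0, 0)ᵀ.
Then v_1 = N · v_2 = (1, 0, -1, 0)ᵀ.

Sanity check: (A − (-3)·I) v_1 = (0, 0, 0, 0)ᵀ = 0. ✓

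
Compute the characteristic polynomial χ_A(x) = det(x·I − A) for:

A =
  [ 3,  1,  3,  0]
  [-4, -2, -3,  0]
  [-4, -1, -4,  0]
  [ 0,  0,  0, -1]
x^4 + 4*x^3 + 6*x^2 + 4*x + 1

Expanding det(x·I − A) (e.g. by cofactor expansion or by noting that A is similar to its Jordan form J, which has the same characteristic polynomial as A) gives
  χ_A(x) = x^4 + 4*x^3 + 6*x^2 + 4*x + 1
which factors as (x + 1)^4. The eigenvalues (with algebraic multiplicities) are λ = -1 with multiplicity 4.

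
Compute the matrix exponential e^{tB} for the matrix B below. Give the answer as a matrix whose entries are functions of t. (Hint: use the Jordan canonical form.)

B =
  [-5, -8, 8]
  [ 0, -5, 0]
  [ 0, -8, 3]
e^{tB} =
  [exp(-5*t), -exp(3*t) + exp(-5*t), exp(3*t) - exp(-5*t)]
  [0, exp(-5*t), 0]
  [0, -exp(3*t) + exp(-5*t), exp(3*t)]

Strategy: write B = P · J · P⁻¹ where J is a Jordan canonical form, so e^{tB} = P · e^{tJ} · P⁻¹, and e^{tJ} can be computed block-by-block.

B has Jordan form
J =
  [-5,  0, 0]
  [ 0, -5, 0]
  [ 0,  0, 3]
(up to reordering of blocks).

Per-block formulas:
  For a 1×1 block at λ = 3: exp(t · [3]) = [e^(3t)].
  For a 1×1 block at λ = -5: exp(t · [-5]) = [e^(-5t)].

After assembling e^{tJ} and conjugating by P, we get:

e^{tB} =
  [exp(-5*t), -exp(3*t) + exp(-5*t), exp(3*t) - exp(-5*t)]
  [0, exp(-5*t), 0]
  [0, -exp(3*t) + exp(-5*t), exp(3*t)]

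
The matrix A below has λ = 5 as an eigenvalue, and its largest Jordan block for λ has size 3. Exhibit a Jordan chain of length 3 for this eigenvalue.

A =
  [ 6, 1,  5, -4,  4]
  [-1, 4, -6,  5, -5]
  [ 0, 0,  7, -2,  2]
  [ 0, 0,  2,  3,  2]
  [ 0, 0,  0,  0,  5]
A Jordan chain for λ = 5 of length 3:
v_1 = (1, -1, 0, 0, 0)ᵀ
v_2 = (5, -6, 2, 2, 0)ᵀ
v_3 = (0, 0, 1, 0, 0)ᵀ

Let N = A − (5)·I. We want v_3 with N^3 v_3 = 0 but N^2 v_3 ≠ 0; then v_{j-1} := N · v_j for j = 3, …, 2.

Pick v_3 = (0, 0, 1, 0, 0)ᵀ.
Then v_2 = N · v_3 = (5, -6, 2, 2, 0)ᵀ.
Then v_1 = N · v_2 = (1, -1, 0, 0, 0)ᵀ.

Sanity check: (A − (5)·I) v_1 = (0, 0, 0, 0, 0)ᵀ = 0. ✓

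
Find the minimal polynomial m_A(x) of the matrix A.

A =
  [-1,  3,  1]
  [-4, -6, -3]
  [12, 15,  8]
x^3 - x^2 - 5*x - 3

The characteristic polynomial is χ_A(x) = (x - 3)*(x + 1)^2, so the eigenvalues are known. The minimal polynomial is
  m_A(x) = Π_λ (x − λ)^{k_λ}
where k_λ is the size of the *largest* Jordan block for λ (equivalently, the smallest k with (A − λI)^k v = 0 for every generalised eigenvector v of λ).

  λ = -1: largest Jordan block has size 2, contributing (x + 1)^2
  λ = 3: largest Jordan block has size 1, contributing (x − 3)

So m_A(x) = (x - 3)*(x + 1)^2 = x^3 - x^2 - 5*x - 3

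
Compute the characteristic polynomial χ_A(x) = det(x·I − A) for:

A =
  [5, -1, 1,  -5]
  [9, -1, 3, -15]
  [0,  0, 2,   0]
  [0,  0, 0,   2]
x^4 - 8*x^3 + 24*x^2 - 32*x + 16

Expanding det(x·I − A) (e.g. by cofactor expansion or by noting that A is similar to its Jordan form J, which has the same characteristic polynomial as A) gives
  χ_A(x) = x^4 - 8*x^3 + 24*x^2 - 32*x + 16
which factors as (x - 2)^4. The eigenvalues (with algebraic multiplicities) are λ = 2 with multiplicity 4.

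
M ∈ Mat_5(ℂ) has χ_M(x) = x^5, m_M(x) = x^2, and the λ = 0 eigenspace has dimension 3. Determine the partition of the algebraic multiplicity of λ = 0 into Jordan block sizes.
Block sizes for λ = 0: [2, 2, 1]

Step 1 — from the characteristic polynomial, algebraic multiplicity of λ = 0 is 5. From dim ker(M − (0)·I) = 3, there are exactly 3 Jordan blocks for λ = 0.
Step 2 — from the minimal polynomial, the factor (x − 0)^2 tells us the largest block for λ = 0 has size 2.
Step 3 — with total size 5, 3 blocks, and largest block 2, the block sizes (in nonincreasing order) are [2, 2, 1].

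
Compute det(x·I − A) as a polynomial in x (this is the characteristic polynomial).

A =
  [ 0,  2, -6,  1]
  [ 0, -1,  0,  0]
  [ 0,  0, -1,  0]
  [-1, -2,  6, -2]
x^4 + 4*x^3 + 6*x^2 + 4*x + 1

Expanding det(x·I − A) (e.g. by cofactor expansion or by noting that A is similar to its Jordan form J, which has the same characteristic polynomial as A) gives
  χ_A(x) = x^4 + 4*x^3 + 6*x^2 + 4*x + 1
which factors as (x + 1)^4. The eigenvalues (with algebraic multiplicities) are λ = -1 with multiplicity 4.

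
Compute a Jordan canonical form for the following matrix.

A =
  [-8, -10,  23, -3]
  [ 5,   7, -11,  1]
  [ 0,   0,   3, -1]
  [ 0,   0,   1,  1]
J_1(-3) ⊕ J_2(2) ⊕ J_1(2)

The characteristic polynomial is
  det(x·I − A) = x^4 - 3*x^3 - 6*x^2 + 28*x - 24 = (x - 2)^3*(x + 3)

Eigenvalues and multiplicities (the geometric multiplicity of λ is n − rank(A − λI), which equals the number of Jordan blocks for λ):
  λ = -3: algebraic multiplicity = 1, geometric multiplicity = 1
  λ = 2: algebraic multiplicity = 3, geometric multiplicity = 2

Determining the block sizes for each eigenvalue:
  λ = -3: one block (gm = 1), so the single block has size am = 1 → block sizes [1]
  λ = 2: 2 blocks summing to 3 forces exactly one block of size 2 and the rest size 1 → block sizes [2, 1]

Assembling the blocks gives a Jordan form
J =
  [-3, 0, 0, 0]
  [ 0, 2, 1, 0]
  [ 0, 0, 2, 0]
  [ 0, 0, 0, 2]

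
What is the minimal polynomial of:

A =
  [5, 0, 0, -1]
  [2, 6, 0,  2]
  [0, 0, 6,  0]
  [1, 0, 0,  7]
x^2 - 12*x + 36

The characteristic polynomial is χ_A(x) = (x - 6)^4, so the eigenvalues are known. The minimal polynomial is
  m_A(x) = Π_λ (x − λ)^{k_λ}
where k_λ is the size of the *largest* Jordan block for λ (equivalently, the smallest k with (A − λI)^k v = 0 for every generalised eigenvector v of λ).

  λ = 6: largest Jordan block has size 2, contributing (x − 6)^2

So m_A(x) = (x - 6)^2 = x^2 - 12*x + 36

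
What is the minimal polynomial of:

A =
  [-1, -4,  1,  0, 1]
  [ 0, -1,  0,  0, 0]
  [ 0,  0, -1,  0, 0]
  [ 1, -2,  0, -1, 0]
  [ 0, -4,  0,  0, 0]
x^4 + 3*x^3 + 3*x^2 + x

The characteristic polynomial is χ_A(x) = x*(x + 1)^4, so the eigenvalues are known. The minimal polynomial is
  m_A(x) = Π_λ (x − λ)^{k_λ}
where k_λ is the size of the *largest* Jordan block for λ (equivalently, the smallest k with (A − λI)^k v = 0 for every generalised eigenvector v of λ).

  λ = -1: largest Jordan block has size 3, contributing (x + 1)^3
  λ = 0: largest Jordan block has size 1, contributing (x − 0)

So m_A(x) = x*(x + 1)^3 = x^4 + 3*x^3 + 3*x^2 + x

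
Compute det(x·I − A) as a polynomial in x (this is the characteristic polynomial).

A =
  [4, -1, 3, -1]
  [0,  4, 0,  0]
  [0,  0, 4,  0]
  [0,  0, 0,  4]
x^4 - 16*x^3 + 96*x^2 - 256*x + 256

Expanding det(x·I − A) (e.g. by cofactor expansion or by noting that A is similar to its Jordan form J, which has the same characteristic polynomial as A) gives
  χ_A(x) = x^4 - 16*x^3 + 96*x^2 - 256*x + 256
which factors as (x - 4)^4. The eigenvalues (with algebraic multiplicities) are λ = 4 with multiplicity 4.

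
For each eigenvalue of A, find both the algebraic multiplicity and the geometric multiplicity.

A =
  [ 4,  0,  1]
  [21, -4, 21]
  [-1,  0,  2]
λ = -4: alg = 1, geom = 1; λ = 3: alg = 2, geom = 1

Step 1 — factor the characteristic polynomial to read off the algebraic multiplicities:
  χ_A(x) = (x - 3)^2*(x + 4)

Step 2 — compute geometric multiplicities via the rank-nullity identity g(λ) = n − rank(A − λI):
  rank(A − (-4)·I) = 2, so dim ker(A − (-4)·I) = n − 2 = 1
  rank(A − (3)·I) = 2, so dim ker(A − (3)·I) = n − 2 = 1

Summary:
  λ = -4: algebraic multiplicity = 1, geometric multiplicity = 1
  λ = 3: algebraic multiplicity = 2, geometric multiplicity = 1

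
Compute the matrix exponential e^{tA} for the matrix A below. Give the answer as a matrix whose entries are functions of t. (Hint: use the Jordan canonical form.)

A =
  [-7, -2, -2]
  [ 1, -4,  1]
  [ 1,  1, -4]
e^{tA} =
  [-2*t*exp(-5*t) + exp(-5*t), -2*t*exp(-5*t), -2*t*exp(-5*t)]
  [t*exp(-5*t), t*exp(-5*t) + exp(-5*t), t*exp(-5*t)]
  [t*exp(-5*t), t*exp(-5*t), t*exp(-5*t) + exp(-5*t)]

Strategy: write A = P · J · P⁻¹ where J is a Jordan canonical form, so e^{tA} = P · e^{tJ} · P⁻¹, and e^{tJ} can be computed block-by-block.

A has Jordan form
J =
  [-5,  1,  0]
  [ 0, -5,  0]
  [ 0,  0, -5]
(up to reordering of blocks).

Per-block formulas:
  For a 1×1 block at λ = -5: exp(t · [-5]) = [e^(-5t)].
  For a 2×2 Jordan block J_2(-5): exp(t · J_2(-5)) = e^(-5t)·(I + t·N), where N is the 2×2 nilpotent shift.

After assembling e^{tJ} and conjugating by P, we get:

e^{tA} =
  [-2*t*exp(-5*t) + exp(-5*t), -2*t*exp(-5*t), -2*t*exp(-5*t)]
  [t*exp(-5*t), t*exp(-5*t) + exp(-5*t), t*exp(-5*t)]
  [t*exp(-5*t), t*exp(-5*t), t*exp(-5*t) + exp(-5*t)]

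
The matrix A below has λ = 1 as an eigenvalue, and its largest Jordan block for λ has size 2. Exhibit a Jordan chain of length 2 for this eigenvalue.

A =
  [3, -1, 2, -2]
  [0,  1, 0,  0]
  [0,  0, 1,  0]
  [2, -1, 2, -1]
A Jordan chain for λ = 1 of length 2:
v_1 = (2, 0, 0, 2)ᵀ
v_2 = (1, 0, 0, 0)ᵀ

Let N = A − (1)·I. We want v_2 with N^2 v_2 = 0 but N^1 v_2 ≠ 0; then v_{j-1} := N · v_j for j = 2, …, 2.

Pick v_2 = (1, 0, 0, 0)ᵀ.
Then v_1 = N · v_2 = (2, 0, 0, 2)ᵀ.

Sanity check: (A − (1)·I) v_1 = (0, 0, 0, 0)ᵀ = 0. ✓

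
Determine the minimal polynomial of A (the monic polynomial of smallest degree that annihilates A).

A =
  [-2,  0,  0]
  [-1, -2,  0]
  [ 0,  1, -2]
x^3 + 6*x^2 + 12*x + 8

The characteristic polynomial is χ_A(x) = (x + 2)^3, so the eigenvalues are known. The minimal polynomial is
  m_A(x) = Π_λ (x − λ)^{k_λ}
where k_λ is the size of the *largest* Jordan block for λ (equivalently, the smallest k with (A − λI)^k v = 0 for every generalised eigenvector v of λ).

  λ = -2: largest Jordan block has size 3, contributing (x + 2)^3

So m_A(x) = (x + 2)^3 = x^3 + 6*x^2 + 12*x + 8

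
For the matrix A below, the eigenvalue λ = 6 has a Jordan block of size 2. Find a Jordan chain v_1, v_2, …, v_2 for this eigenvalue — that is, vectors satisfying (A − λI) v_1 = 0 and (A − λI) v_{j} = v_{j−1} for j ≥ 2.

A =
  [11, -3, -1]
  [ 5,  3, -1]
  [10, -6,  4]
A Jordan chain for λ = 6 of length 2:
v_1 = (5, 5, 10)ᵀ
v_2 = (1, 0, 0)ᵀ

Let N = A − (6)·I. We want v_2 with N^2 v_2 = 0 but N^1 v_2 ≠ 0; then v_{j-1} := N · v_j for j = 2, …, 2.

Pick v_2 = (1, 0, 0)ᵀ.
Then v_1 = N · v_2 = (5, 5, 10)ᵀ.

Sanity check: (A − (6)·I) v_1 = (0, 0, 0)ᵀ = 0. ✓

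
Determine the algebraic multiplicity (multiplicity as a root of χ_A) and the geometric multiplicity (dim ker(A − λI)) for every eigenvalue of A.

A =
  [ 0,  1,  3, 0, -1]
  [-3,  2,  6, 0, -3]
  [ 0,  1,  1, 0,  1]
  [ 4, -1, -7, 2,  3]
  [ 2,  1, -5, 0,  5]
λ = 2: alg = 5, geom = 3

Step 1 — factor the characteristic polynomial to read off the algebraic multiplicities:
  χ_A(x) = (x - 2)^5

Step 2 — compute geometric multiplicities via the rank-nullity identity g(λ) = n − rank(A − λI):
  rank(A − (2)·I) = 2, so dim ker(A − (2)·I) = n − 2 = 3

Summary:
  λ = 2: algebraic multiplicity = 5, geometric multiplicity = 3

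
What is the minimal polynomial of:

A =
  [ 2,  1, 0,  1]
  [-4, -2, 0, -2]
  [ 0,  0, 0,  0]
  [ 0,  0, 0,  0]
x^2

The characteristic polynomial is χ_A(x) = x^4, so the eigenvalues are known. The minimal polynomial is
  m_A(x) = Π_λ (x − λ)^{k_λ}
where k_λ is the size of the *largest* Jordan block for λ (equivalently, the smallest k with (A − λI)^k v = 0 for every generalised eigenvector v of λ).

  λ = 0: largest Jordan block has size 2, contributing (x − 0)^2

So m_A(x) = x^2 = x^2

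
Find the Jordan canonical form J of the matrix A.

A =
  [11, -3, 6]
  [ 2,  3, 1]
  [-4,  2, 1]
J_3(5)

The characteristic polynomial is
  det(x·I − A) = x^3 - 15*x^2 + 75*x - 125 = (x - 5)^3

Eigenvalues and multiplicities (the geometric multiplicity of λ is n − rank(A − λI), which equals the number of Jordan blocks for λ):
  λ = 5: algebraic multiplicity = 3, geometric multiplicity = 1

Determining the block sizes for each eigenvalue:
  λ = 5: one block (gm = 1), so the single block has size am = 3 → block sizes [3]

Assembling the blocks gives a Jordan form
J =
  [5, 1, 0]
  [0, 5, 1]
  [0, 0, 5]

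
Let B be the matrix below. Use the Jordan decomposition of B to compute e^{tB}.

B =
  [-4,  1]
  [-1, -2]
e^{tB} =
  [-t*exp(-3*t) + exp(-3*t), t*exp(-3*t)]
  [-t*exp(-3*t), t*exp(-3*t) + exp(-3*t)]

Strategy: write B = P · J · P⁻¹ where J is a Jordan canonical form, so e^{tB} = P · e^{tJ} · P⁻¹, and e^{tJ} can be computed block-by-block.

B has Jordan form
J =
  [-3,  1]
  [ 0, -3]
(up to reordering of blocks).

Per-block formulas:
  For a 2×2 Jordan block J_2(-3): exp(t · J_2(-3)) = e^(-3t)·(I + t·N), where N is the 2×2 nilpotent shift.

After assembling e^{tJ} and conjugating by P, we get:

e^{tB} =
  [-t*exp(-3*t) + exp(-3*t), t*exp(-3*t)]
  [-t*exp(-3*t), t*exp(-3*t) + exp(-3*t)]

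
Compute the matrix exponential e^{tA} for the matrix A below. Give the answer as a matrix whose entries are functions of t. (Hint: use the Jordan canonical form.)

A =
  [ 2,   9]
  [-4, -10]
e^{tA} =
  [6*t*exp(-4*t) + exp(-4*t), 9*t*exp(-4*t)]
  [-4*t*exp(-4*t), -6*t*exp(-4*t) + exp(-4*t)]

Strategy: write A = P · J · P⁻¹ where J is a Jordan canonical form, so e^{tA} = P · e^{tJ} · P⁻¹, and e^{tJ} can be computed block-by-block.

A has Jordan form
J =
  [-4,  1]
  [ 0, -4]
(up to reordering of blocks).

Per-block formulas:
  For a 2×2 Jordan block J_2(-4): exp(t · J_2(-4)) = e^(-4t)·(I + t·N), where N is the 2×2 nilpotent shift.

After assembling e^{tJ} and conjugating by P, we get:

e^{tA} =
  [6*t*exp(-4*t) + exp(-4*t), 9*t*exp(-4*t)]
  [-4*t*exp(-4*t), -6*t*exp(-4*t) + exp(-4*t)]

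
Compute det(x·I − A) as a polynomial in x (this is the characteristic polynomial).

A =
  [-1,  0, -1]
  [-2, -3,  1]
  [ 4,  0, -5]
x^3 + 9*x^2 + 27*x + 27

Expanding det(x·I − A) (e.g. by cofactor expansion or by noting that A is similar to its Jordan form J, which has the same characteristic polynomial as A) gives
  χ_A(x) = x^3 + 9*x^2 + 27*x + 27
which factors as (x + 3)^3. The eigenvalues (with algebraic multiplicities) are λ = -3 with multiplicity 3.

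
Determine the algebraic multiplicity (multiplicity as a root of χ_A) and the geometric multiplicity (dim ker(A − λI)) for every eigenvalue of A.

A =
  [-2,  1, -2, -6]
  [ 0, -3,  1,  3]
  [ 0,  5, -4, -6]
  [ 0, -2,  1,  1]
λ = -2: alg = 4, geom = 2

Step 1 — factor the characteristic polynomial to read off the algebraic multiplicities:
  χ_A(x) = (x + 2)^4

Step 2 — compute geometric multiplicities via the rank-nullity identity g(λ) = n − rank(A − λI):
  rank(A − (-2)·I) = 2, so dim ker(A − (-2)·I) = n − 2 = 2

Summary:
  λ = -2: algebraic multiplicity = 4, geometric multiplicity = 2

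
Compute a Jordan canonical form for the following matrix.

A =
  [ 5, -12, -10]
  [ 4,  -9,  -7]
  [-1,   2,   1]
J_3(-1)

The characteristic polynomial is
  det(x·I − A) = x^3 + 3*x^2 + 3*x + 1 = (x + 1)^3

Eigenvalues and multiplicities (the geometric multiplicity of λ is n − rank(A − λI), which equals the number of Jordan blocks for λ):
  λ = -1: algebraic multiplicity = 3, geometric multiplicity = 1

Determining the block sizes for each eigenvalue:
  λ = -1: one block (gm = 1), so the single block has size am = 3 → block sizes [3]

Assembling the blocks gives a Jordan form
J =
  [-1,  1,  0]
  [ 0, -1,  1]
  [ 0,  0, -1]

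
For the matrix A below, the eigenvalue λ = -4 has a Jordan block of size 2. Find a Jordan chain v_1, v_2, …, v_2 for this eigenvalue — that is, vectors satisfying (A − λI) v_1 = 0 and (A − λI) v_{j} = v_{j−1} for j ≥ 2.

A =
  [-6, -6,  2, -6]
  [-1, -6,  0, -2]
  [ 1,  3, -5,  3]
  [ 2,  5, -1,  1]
A Jordan chain for λ = -4 of length 2:
v_1 = (-2, -1, 1, 2)ᵀ
v_2 = (1, 0, 0, 0)ᵀ

Let N = A − (-4)·I. We want v_2 with N^2 v_2 = 0 but N^1 v_2 ≠ 0; then v_{j-1} := N · v_j for j = 2, …, 2.

Pick v_2 = (1, 0, 0, 0)ᵀ.
Then v_1 = N · v_2 = (-2, -1, 1, 2)ᵀ.

Sanity check: (A − (-4)·I) v_1 = (0, 0, 0, 0)ᵀ = 0. ✓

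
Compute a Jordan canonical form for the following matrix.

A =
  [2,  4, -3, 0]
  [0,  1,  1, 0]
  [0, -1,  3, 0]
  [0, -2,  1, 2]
J_3(2) ⊕ J_1(2)

The characteristic polynomial is
  det(x·I − A) = x^4 - 8*x^3 + 24*x^2 - 32*x + 16 = (x - 2)^4

Eigenvalues and multiplicities (the geometric multiplicity of λ is n − rank(A − λI), which equals the number of Jordan blocks for λ):
  λ = 2: algebraic multiplicity = 4, geometric multiplicity = 2

Determining the block sizes for each eigenvalue:
  λ = 2: with am = 4 and gm = 2, the partition is not yet determined (e.g. several partitions of 4 into 2 parts exist). Let N = A − (2)·I. Computing rank(N^1) = 2, rank(N^2) = 1, rank(N^3) = 0; the number of blocks of size ≥ j is rank(N^{j−1}) − rank(N^j), giving [2, 1, 1]. So we have 1 block(s) of size 3, 1 block(s) of size 1 → block sizes [3, 1]

Assembling the blocks gives a Jordan form
J =
  [2, 1, 0, 0]
  [0, 2, 1, 0]
  [0, 0, 2, 0]
  [0, 0, 0, 2]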